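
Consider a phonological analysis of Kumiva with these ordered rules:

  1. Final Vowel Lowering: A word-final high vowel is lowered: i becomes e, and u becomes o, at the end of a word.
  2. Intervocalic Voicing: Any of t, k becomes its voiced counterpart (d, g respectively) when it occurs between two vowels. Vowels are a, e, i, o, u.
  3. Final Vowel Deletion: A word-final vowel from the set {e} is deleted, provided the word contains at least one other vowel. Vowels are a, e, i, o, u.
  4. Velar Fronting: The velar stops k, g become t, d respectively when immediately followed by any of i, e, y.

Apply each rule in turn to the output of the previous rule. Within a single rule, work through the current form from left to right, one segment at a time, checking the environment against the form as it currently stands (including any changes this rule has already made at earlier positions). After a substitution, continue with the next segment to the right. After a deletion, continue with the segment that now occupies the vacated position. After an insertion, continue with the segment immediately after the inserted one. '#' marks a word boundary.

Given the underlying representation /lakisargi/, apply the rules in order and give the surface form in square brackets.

[ladisarg]

1 Final Vowel Lowering: [lakisargi] → [lakisarge]
2 Intervocalic Voicing: [lakisarge] → [lagisarge]
3 Final Vowel Deletion: [lagisarge] → [lagisarg]
4 Velar Fronting: [lagisarg] → [ladisarg]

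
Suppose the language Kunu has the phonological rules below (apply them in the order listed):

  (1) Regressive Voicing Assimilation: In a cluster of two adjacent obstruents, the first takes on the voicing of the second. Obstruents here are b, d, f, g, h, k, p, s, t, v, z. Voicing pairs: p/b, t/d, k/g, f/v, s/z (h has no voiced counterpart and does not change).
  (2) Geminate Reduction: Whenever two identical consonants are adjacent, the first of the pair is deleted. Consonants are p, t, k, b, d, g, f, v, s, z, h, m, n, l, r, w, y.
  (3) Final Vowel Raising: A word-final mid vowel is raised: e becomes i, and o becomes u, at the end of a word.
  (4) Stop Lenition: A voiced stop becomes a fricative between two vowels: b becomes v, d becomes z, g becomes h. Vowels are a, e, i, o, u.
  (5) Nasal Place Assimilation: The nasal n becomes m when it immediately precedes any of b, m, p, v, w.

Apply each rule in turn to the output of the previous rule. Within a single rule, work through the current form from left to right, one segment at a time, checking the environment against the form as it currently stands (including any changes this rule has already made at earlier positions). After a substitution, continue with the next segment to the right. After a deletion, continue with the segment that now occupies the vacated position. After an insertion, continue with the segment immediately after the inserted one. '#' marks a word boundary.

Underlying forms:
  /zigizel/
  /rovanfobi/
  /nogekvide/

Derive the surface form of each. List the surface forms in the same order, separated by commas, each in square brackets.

[zihizel], [rovanfovi], [nohegvizi]

/zigizel/:
  (1) Regressive Voicing Assimilation: no change — [zigizel]
  (2) Geminate Reduction: no change — [zigizel]
  (3) Final Vowel Raising: no change — [zigizel]
  (4) Stop Lenition: [zigizel] → [zihizel]
  (5) Nasal Place Assimilation: no change — [zihizel]
/rovanfobi/:
  (1) Regressive Voicing Assimilation: no change — [rovanfobi]
  (2) Geminate Reduction: no change — [rovanfobi]
  (3) Final Vowel Raising: no change — [rovanfobi]
  (4) Stop Lenition: [rovanfobi] → [rovanfovi]
  (5) Nasal Place Assimilation: no change — [rovanfovi]
/nogekvide/:
  (1) Regressive Voicing Assimilation: [nogekvide] → [nogegvide]
  (2) Geminate Reduction: no change — [nogegvide]
  (3) Final Vowel Raising: [nogegvide] → [nogegvidi]
  (4) Stop Lenition: [nogegvidi] → [nohegvizi]
  (5) Nasal Place Assimilation: no change — [nohegvizi]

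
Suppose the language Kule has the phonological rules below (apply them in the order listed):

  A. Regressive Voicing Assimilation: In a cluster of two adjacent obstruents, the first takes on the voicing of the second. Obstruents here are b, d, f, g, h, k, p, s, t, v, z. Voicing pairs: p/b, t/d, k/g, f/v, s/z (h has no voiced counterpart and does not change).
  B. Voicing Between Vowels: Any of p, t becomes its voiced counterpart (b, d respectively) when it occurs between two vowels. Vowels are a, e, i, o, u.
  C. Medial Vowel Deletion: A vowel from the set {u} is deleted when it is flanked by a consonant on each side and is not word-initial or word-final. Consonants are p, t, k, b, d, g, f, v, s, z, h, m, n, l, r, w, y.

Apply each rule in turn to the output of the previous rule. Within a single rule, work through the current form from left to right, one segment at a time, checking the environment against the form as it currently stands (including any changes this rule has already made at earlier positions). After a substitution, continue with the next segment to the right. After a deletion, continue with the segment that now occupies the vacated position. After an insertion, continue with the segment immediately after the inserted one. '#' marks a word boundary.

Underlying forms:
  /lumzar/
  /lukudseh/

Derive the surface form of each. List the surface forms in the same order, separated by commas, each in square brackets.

/lumzar/:
  A Regressive Voicing Assimilation: no change — [lumzar]
  B Voicing Between Vowels: no change — [lumzar]
  C Medial Vowel Deletion: [lumzar] → [lmzar]
/lukudseh/:
  A Regressive Voicing Assimilation: [lukudseh] → [lukutseh]
  B Voicing Between Vowels: no change — [lukutseh]
  C Medial Vowel Deletion: [lukutseh] → [lktseh]

[lmzar], [lktseh]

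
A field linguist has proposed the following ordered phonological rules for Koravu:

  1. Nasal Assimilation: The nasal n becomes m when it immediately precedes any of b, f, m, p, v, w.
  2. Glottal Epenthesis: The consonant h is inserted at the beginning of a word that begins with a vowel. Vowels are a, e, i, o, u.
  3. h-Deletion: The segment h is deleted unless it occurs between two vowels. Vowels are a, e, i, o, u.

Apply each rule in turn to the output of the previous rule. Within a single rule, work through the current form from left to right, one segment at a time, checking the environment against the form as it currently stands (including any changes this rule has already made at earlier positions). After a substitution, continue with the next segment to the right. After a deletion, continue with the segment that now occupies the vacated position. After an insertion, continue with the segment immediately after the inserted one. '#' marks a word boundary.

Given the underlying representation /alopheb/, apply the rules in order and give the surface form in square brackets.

[alopeb]

1 Nasal Assimilation: no change — [alopheb]
2 Glottal Epenthesis: [alopheb] → [halopheb]
3 h-Deletion: [halopheb] → [alopeb]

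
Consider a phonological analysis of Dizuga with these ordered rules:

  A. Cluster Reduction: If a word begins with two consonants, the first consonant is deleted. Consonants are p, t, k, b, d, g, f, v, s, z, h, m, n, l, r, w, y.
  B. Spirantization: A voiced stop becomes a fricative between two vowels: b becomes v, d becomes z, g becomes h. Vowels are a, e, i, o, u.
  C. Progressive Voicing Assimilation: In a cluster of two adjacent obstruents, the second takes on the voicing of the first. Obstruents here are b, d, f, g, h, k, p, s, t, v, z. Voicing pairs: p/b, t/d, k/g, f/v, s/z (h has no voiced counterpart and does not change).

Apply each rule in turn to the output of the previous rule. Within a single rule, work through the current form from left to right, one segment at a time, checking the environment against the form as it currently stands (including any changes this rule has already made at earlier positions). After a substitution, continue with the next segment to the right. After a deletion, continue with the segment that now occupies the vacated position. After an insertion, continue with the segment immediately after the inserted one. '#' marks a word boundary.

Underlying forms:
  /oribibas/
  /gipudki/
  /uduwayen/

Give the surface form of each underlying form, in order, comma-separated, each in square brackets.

/oribibas/:
  A Cluster Reduction: no change — [oribibas]
  B Spirantization: [oribibas] → [orivivas]
  C Progressive Voicing Assimilation: no change — [orivivas]
/gipudki/:
  A Cluster Reduction: no change — [gipudki]
  B Spirantization: no change — [gipudki]
  C Progressive Voicing Assimilation: [gipudki] → [gipudgi]
/uduwayen/:
  A Cluster Reduction: no change — [uduwayen]
  B Spirantization: [uduwayen] → [uzuwayen]
  C Progressive Voicing Assimilation: no change — [uzuwayen]

[orivivas], [gipudgi], [uzuwayen]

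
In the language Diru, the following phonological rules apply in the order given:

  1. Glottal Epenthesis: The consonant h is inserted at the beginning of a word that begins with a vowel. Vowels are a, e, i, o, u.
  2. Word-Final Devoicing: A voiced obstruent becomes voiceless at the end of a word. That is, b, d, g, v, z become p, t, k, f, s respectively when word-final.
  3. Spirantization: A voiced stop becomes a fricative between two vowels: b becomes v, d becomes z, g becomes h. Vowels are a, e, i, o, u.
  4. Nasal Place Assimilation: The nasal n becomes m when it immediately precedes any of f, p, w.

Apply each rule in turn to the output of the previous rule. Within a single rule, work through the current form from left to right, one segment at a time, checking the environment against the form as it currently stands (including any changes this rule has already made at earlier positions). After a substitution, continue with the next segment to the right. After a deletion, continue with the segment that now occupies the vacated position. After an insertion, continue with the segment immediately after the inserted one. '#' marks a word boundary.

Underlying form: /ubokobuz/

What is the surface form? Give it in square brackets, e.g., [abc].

[huvokovus]

1 Glottal Epenthesis: [ubokobuz] → [hubokobuz]
2 Word-Final Devoicing: [hubokobuz] → [hubokobus]
3 Spirantization: [hubokobus] → [huvokovus]
4 Nasal Place Assimilation: no change — [huvokovus]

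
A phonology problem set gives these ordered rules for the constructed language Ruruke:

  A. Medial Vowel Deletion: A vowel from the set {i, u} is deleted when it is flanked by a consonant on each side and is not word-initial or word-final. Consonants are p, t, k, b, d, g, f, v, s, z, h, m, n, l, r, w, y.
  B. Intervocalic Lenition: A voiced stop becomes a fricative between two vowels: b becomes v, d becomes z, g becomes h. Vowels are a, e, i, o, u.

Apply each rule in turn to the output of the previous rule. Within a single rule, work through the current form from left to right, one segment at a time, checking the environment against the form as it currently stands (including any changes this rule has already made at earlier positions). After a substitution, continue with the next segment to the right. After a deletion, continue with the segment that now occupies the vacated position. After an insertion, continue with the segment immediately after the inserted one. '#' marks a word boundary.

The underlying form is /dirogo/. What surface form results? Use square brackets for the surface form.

A Medial Vowel Deletion: [dirogo] → [drogo]
B Intervocalic Lenition: [drogo] → [droho]

[droho]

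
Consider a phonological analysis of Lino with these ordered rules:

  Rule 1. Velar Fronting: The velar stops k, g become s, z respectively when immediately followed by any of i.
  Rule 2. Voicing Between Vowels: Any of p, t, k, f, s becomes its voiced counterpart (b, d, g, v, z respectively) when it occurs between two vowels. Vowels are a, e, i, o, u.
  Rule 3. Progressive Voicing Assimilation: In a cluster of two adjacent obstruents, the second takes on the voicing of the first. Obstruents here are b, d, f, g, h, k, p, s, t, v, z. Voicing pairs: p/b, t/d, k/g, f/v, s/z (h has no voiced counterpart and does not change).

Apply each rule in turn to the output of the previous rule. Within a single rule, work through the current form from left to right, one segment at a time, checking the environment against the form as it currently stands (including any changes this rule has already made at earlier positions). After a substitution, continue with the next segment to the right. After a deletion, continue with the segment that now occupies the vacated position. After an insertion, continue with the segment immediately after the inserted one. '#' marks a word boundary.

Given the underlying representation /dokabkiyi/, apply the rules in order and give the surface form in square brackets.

[dogabziyi]

Rule 1 Velar Fronting: [dokabkiyi] → [dokabsiyi]
Rule 2 Voicing Between Vowels: [dokabsiyi] → [dogabsiyi]
Rule 3 Progressive Voicing Assimilation: [dogabsiyi] → [dogabziyi]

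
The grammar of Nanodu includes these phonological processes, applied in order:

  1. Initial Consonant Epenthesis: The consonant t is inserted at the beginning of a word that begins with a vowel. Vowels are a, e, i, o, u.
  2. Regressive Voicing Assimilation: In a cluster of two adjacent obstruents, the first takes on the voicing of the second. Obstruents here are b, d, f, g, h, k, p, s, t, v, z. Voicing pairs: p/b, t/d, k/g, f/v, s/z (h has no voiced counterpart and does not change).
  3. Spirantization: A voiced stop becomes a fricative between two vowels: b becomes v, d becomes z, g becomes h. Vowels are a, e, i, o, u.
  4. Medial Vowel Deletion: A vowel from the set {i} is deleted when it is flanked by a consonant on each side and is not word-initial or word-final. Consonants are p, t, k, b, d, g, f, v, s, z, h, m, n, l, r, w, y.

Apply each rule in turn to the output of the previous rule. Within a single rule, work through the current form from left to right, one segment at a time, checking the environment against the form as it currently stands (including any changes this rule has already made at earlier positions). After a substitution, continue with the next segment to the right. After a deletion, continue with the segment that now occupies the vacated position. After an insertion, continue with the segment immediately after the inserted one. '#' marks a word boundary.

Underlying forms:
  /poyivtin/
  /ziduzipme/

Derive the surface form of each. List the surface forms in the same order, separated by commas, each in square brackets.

[poyftn], [zzuzpme]

/poyivtin/:
  1 Initial Consonant Epenthesis: no change — [poyivtin]
  2 Regressive Voicing Assimilation: [poyivtin] → [poyiftin]
  3 Spirantization: no change — [poyiftin]
  4 Medial Vowel Deletion: [poyiftin] → [poyftn]
/ziduzipme/:
  1 Initial Consonant Epenthesis: no change — [ziduzipme]
  2 Regressive Voicing Assimilation: no change — [ziduzipme]
  3 Spirantization: [ziduzipme] → [zizuzipme]
  4 Medial Vowel Deletion: [zizuzipme] → [zzuzpme]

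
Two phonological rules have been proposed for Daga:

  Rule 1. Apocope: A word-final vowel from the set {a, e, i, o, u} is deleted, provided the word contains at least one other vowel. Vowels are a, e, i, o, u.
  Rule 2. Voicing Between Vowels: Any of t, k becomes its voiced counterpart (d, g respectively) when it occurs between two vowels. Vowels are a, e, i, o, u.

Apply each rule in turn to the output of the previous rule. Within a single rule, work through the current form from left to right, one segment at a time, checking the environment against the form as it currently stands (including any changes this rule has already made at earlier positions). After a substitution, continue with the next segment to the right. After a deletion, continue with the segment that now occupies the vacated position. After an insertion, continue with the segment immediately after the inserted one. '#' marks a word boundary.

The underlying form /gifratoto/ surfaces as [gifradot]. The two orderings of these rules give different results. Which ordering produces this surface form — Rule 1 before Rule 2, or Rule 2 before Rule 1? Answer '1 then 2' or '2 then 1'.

Order 1 then 2:
  1 Apocope: [gifratoto] → [gifratot]
  2 Voicing Between Vowels: [gifratot] → [gifradot]
  result: [gifradot]
Order 2 then 1:
  2 Voicing Between Vowels: [gifratoto] → [gifradodo]
  1 Apocope: [gifradodo] → [gifradod]
  result: [gifradod]

1 then 2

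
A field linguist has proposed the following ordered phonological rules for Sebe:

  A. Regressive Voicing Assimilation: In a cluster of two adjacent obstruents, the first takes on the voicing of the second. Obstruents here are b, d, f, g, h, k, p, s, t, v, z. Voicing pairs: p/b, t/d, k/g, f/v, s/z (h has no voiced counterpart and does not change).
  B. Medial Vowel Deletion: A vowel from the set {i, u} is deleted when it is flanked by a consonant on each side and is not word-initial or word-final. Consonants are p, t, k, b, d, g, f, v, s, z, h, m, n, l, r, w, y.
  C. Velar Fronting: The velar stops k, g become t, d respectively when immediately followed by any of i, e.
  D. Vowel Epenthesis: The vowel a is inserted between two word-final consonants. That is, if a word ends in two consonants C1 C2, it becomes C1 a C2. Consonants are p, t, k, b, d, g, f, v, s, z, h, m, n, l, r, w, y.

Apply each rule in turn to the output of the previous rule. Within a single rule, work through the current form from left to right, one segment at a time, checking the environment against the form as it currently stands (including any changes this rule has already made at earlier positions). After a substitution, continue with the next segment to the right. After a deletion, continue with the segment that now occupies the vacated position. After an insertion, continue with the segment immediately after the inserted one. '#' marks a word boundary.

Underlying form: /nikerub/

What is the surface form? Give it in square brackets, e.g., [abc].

A Regressive Voicing Assimilation: no change — [nikerub]
B Medial Vowel Deletion: [nikerub] → [nkerb]
C Velar Fronting: [nkerb] → [nterb]
D Vowel Epenthesis: [nterb] → [nterab]

[nterab]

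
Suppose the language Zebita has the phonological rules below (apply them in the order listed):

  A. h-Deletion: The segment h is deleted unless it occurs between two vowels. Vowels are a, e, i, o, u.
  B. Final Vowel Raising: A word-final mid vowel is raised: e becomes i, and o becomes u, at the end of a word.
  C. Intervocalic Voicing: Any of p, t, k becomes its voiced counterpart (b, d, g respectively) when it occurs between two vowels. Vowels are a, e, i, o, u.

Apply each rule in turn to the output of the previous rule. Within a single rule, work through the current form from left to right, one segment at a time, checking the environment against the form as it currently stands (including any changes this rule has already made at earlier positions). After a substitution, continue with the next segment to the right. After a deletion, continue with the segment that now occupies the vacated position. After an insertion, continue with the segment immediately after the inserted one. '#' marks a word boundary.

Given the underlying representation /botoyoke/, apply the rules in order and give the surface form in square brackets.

[bodoyogi]

A h-Deletion: no change — [botoyoke]
B Final Vowel Raising: [botoyoke] → [botoyoki]
C Intervocalic Voicing: [botoyoki] → [bodoyogi]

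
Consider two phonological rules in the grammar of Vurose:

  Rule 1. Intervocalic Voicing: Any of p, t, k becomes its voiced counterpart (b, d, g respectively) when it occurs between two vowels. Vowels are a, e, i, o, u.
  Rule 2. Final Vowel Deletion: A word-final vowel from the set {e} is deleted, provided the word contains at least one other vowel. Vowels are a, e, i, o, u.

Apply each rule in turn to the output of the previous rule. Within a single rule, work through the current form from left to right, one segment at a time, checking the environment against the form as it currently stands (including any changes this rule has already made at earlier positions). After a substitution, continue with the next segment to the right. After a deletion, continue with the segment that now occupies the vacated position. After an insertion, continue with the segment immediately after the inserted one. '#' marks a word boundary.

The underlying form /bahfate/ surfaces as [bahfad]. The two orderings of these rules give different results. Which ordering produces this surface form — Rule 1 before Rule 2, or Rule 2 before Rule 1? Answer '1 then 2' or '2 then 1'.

Order 1 then 2:
  1 Intervocalic Voicing: [bahfate] → [bahfade]
  2 Final Vowel Deletion: [bahfade] → [bahfad]
  result: [bahfad]
Order 2 then 1:
  2 Final Vowel Deletion: [bahfate] → [bahfat]
  1 Intervocalic Voicing: no change — [bahfat]
  result: [bahfat]

1 then 2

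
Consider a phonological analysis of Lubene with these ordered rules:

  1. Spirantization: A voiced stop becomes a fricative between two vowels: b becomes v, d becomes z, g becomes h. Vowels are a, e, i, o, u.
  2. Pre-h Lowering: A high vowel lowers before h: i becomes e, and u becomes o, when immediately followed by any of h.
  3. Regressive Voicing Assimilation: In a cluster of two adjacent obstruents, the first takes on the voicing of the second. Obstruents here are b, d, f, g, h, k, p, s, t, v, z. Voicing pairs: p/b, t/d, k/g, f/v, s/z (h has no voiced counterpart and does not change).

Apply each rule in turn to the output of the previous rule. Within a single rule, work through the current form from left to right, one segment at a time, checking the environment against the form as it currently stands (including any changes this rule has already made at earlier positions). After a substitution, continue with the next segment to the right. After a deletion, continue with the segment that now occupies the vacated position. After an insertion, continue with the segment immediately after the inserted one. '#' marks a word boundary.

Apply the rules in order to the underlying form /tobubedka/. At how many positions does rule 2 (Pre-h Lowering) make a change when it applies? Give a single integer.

0

1 Spirantization: [tobubedka] → [tovuvedka]
2 Pre-h Lowering: no change — [tovuvedka]
3 Regressive Voicing Assimilation: [tovuvedka] → [tovuvetka]
Rule 2 changed 0 position(s).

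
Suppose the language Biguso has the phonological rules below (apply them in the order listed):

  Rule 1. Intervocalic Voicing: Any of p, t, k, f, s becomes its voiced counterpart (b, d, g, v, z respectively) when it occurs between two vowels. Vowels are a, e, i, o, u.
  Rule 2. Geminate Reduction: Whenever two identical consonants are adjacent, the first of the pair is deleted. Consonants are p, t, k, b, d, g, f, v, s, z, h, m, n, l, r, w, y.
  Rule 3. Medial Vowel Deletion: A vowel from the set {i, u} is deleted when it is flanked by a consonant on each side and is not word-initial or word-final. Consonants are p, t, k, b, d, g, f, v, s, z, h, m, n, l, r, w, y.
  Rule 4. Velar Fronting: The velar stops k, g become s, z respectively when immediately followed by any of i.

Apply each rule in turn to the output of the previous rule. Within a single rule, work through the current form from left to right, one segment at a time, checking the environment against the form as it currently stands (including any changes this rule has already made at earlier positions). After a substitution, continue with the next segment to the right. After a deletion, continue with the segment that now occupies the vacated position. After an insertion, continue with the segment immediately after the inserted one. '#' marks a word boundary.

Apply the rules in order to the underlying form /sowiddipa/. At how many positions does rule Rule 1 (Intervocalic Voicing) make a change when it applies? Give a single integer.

Rule 1 Intervocalic Voicing: [sowiddipa] → [sowiddiba]
Rule 2 Geminate Reduction: [sowiddiba] → [sowidiba]
Rule 3 Medial Vowel Deletion: [sowidiba] → [sowdba]
Rule 4 Velar Fronting: no change — [sowdba]
Rule Rule 1 changed 1 position(s).

1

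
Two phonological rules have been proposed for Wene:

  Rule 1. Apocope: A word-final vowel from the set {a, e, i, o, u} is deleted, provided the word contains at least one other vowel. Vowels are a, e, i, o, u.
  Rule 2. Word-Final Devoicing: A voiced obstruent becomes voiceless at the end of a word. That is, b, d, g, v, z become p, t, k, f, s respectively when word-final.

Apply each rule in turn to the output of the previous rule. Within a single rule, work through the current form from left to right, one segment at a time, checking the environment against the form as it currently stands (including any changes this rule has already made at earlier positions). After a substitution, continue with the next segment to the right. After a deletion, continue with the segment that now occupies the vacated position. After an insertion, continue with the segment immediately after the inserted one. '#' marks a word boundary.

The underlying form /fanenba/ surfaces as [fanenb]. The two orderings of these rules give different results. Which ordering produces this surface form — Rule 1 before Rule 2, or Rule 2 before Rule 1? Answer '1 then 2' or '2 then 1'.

Order 1 then 2:
  1 Apocope: [fanenba] → [fanenb]
  2 Word-Final Devoicing: [fanenb] → [fanenp]
  result: [fanenp]
Order 2 then 1:
  2 Word-Final Devoicing: no change — [fanenba]
  1 Apocope: [fanenba] → [fanenb]
  result: [fanenb]

2 then 1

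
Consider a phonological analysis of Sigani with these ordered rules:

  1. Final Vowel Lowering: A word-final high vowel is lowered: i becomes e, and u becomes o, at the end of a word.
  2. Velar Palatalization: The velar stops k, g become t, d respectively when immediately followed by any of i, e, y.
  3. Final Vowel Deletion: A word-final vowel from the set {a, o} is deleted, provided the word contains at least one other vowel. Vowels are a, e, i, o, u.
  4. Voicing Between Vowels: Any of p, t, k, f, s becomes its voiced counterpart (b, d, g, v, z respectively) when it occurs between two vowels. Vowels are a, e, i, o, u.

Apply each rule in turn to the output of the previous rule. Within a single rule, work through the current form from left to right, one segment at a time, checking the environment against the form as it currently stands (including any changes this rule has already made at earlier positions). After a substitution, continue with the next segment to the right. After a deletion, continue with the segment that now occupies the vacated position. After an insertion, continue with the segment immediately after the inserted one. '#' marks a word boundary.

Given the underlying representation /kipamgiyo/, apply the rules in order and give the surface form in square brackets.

1 Final Vowel Lowering: no change — [kipamgiyo]
2 Velar Palatalization: [kipamgiyo] → [tipamdiyo]
3 Final Vowel Deletion: [tipamdiyo] → [tipamdiy]
4 Voicing Between Vowels: [tipamdiy] → [tibamdiy]

[tibamdiy]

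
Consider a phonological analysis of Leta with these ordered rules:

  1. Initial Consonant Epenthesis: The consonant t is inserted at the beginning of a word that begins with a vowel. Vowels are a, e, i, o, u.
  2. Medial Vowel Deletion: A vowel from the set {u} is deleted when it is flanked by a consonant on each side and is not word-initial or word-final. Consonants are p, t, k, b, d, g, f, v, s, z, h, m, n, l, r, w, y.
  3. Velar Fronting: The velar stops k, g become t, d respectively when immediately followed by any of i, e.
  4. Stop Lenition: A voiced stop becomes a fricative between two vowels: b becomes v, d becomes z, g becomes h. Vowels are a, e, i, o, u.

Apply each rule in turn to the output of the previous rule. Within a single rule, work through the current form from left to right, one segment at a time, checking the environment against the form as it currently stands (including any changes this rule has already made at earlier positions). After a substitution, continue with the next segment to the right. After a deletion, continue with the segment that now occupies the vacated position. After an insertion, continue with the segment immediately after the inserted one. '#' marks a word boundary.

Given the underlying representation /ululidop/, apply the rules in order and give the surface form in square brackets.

[tllizop]

1 Initial Consonant Epenthesis: [ululidop] → [tululidop]
2 Medial Vowel Deletion: [tululidop] → [tllidop]
3 Velar Fronting: no change — [tllidop]
4 Stop Lenition: [tllidop] → [tllizop]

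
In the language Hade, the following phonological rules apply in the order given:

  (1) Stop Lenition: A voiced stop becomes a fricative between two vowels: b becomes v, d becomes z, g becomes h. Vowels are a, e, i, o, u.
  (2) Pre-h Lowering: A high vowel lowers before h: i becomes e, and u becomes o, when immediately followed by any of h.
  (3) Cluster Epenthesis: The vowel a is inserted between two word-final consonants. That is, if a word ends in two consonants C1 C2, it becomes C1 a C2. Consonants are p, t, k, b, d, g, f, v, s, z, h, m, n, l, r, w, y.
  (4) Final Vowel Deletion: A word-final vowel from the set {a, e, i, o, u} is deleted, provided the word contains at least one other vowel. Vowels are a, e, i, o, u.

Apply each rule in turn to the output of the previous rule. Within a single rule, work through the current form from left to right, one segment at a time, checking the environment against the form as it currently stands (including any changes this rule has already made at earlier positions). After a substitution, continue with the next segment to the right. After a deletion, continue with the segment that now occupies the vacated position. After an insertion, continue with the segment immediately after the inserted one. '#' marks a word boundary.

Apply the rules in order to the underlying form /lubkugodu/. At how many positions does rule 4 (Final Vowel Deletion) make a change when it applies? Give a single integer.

(1) Stop Lenition: [lubkugodu] → [lubkuhozu]
(2) Pre-h Lowering: [lubkuhozu] → [lubkohozu]
(3) Cluster Epenthesis: no change — [lubkohozu]
(4) Final Vowel Deletion: [lubkohozu] → [lubkohoz]
Rule 4 changed 1 position(s).

1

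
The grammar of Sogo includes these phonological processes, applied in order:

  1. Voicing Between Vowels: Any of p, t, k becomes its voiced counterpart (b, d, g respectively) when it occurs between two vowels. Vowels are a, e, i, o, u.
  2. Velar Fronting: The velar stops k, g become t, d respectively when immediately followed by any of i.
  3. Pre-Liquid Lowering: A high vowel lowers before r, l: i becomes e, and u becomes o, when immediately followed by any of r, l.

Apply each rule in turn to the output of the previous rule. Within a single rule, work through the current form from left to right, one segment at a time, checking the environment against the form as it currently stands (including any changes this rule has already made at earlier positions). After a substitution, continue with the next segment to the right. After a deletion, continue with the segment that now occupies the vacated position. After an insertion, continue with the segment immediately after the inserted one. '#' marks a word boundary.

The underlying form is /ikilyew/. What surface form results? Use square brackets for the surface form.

1 Voicing Between Vowels: [ikilyew] → [igilyew]
2 Velar Fronting: [igilyew] → [idilyew]
3 Pre-Liquid Lowering: [idilyew] → [idelyew]

[idelyew]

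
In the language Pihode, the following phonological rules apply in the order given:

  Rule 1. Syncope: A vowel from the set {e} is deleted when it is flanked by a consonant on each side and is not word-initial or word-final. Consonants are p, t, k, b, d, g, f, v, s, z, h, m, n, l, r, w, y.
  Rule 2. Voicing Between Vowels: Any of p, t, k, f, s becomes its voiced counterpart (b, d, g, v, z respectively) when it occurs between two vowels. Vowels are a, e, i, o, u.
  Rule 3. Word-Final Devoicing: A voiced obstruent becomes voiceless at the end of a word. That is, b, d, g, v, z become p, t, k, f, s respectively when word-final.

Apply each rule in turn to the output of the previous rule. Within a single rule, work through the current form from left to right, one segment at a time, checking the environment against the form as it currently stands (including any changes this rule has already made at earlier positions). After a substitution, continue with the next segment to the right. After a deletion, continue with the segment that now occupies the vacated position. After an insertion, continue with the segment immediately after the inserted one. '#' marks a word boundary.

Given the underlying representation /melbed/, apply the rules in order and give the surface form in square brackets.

[mlbt]

Rule 1 Syncope: [melbed] → [mlbd]
Rule 2 Voicing Between Vowels: no change — [mlbd]
Rule 3 Word-Final Devoicing: [mlbd] → [mlbt]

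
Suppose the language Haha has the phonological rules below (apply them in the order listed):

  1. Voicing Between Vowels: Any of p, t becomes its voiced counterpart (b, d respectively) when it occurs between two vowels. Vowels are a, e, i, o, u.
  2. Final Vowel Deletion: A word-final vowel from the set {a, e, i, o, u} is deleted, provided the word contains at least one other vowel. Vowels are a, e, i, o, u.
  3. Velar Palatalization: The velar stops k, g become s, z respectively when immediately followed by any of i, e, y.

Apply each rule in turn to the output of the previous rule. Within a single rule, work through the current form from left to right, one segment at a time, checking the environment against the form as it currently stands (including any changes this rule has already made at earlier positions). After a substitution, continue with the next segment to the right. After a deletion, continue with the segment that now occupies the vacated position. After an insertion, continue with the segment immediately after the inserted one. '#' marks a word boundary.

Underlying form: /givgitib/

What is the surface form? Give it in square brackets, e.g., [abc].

[zivzidib]

1 Voicing Between Vowels: [givgitib] → [givgidib]
2 Final Vowel Deletion: no change — [givgidib]
3 Velar Palatalization: [givgidib] → [zivzidib]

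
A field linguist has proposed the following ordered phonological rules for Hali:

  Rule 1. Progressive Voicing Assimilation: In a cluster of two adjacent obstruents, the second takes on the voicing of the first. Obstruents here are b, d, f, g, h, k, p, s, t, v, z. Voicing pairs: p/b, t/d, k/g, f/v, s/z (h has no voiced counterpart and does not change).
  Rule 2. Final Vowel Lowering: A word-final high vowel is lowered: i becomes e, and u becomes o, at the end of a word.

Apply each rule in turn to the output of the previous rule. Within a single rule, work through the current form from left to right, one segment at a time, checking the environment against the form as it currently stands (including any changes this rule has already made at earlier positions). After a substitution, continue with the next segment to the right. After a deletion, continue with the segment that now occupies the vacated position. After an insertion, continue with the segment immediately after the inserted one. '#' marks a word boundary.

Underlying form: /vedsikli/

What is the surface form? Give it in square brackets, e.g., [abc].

Rule 1 Progressive Voicing Assimilation: [vedsikli] → [vedzikli]
Rule 2 Final Vowel Lowering: [vedzikli] → [vedzikle]

[vedzikle]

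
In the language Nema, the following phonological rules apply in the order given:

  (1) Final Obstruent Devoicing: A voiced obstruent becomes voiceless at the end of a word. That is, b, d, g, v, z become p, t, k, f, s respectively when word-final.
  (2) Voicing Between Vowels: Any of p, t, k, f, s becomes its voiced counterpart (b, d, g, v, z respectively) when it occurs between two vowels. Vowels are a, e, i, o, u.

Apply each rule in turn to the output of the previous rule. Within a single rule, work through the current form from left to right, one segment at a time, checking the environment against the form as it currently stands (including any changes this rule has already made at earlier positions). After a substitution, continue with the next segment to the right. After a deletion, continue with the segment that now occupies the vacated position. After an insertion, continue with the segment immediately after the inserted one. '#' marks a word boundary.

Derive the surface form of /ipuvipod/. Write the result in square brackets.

[ibuvibot]

(1) Final Obstruent Devoicing: [ipuvipod] → [ipuvipot]
(2) Voicing Between Vowels: [ipuvipot] → [ibuvibot]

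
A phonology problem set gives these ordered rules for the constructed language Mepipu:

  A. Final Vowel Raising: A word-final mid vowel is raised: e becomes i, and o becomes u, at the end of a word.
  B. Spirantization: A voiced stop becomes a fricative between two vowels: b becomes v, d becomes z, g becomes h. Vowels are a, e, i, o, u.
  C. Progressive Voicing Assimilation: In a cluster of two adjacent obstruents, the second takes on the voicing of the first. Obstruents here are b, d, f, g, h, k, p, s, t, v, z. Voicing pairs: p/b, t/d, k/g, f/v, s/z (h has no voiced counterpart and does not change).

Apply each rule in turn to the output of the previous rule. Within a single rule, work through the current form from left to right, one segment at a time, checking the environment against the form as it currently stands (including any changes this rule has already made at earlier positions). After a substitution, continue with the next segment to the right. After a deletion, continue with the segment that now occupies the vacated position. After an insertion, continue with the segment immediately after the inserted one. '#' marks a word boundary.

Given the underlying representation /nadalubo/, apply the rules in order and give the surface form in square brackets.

A Final Vowel Raising: [nadalubo] → [nadalubu]
B Spirantization: [nadalubu] → [nazaluvu]
C Progressive Voicing Assimilation: no change — [nazaluvu]

[nazaluvu]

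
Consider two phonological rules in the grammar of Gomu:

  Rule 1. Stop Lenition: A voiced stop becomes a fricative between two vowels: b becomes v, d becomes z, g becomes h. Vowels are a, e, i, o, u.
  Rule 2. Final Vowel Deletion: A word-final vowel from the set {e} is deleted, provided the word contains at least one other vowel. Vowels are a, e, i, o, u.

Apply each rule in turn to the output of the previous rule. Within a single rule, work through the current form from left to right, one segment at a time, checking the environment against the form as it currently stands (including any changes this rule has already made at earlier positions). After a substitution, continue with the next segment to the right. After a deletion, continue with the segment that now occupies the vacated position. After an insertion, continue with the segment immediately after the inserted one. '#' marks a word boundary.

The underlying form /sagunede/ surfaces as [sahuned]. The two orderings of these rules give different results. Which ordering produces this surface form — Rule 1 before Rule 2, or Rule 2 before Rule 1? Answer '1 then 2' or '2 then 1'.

Order 1 then 2:
  1 Stop Lenition: [sagunede] → [sahuneze]
  2 Final Vowel Deletion: [sahuneze] → [sahunez]
  result: [sahunez]
Order 2 then 1:
  2 Final Vowel Deletion: [sagunede] → [saguned]
  1 Stop Lenition: [saguned] → [sahuned]
  result: [sahuned]

2 then 1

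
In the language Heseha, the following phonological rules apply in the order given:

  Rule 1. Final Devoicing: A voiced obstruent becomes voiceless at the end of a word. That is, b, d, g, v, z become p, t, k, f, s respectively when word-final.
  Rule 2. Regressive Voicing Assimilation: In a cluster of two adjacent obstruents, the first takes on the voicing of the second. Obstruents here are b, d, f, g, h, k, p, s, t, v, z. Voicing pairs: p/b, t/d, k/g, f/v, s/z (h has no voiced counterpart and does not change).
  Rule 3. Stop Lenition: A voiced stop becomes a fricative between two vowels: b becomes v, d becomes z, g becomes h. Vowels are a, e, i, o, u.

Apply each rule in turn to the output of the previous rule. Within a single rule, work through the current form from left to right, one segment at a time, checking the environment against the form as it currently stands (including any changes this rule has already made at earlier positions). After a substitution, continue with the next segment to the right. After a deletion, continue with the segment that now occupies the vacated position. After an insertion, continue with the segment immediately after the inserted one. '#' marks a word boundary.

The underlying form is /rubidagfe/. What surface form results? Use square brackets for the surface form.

Rule 1 Final Devoicing: no change — [rubidagfe]
Rule 2 Regressive Voicing Assimilation: [rubidagfe] → [rubidakfe]
Rule 3 Stop Lenition: [rubidakfe] → [ruvizakfe]

[ruvizakfe]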